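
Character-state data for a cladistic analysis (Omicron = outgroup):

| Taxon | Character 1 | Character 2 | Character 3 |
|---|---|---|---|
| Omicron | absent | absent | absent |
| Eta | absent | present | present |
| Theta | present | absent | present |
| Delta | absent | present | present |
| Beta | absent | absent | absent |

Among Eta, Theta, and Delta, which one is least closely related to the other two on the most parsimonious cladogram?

Theta

The outgroup has state 'absent' for every character, so 'present' is the derived state throughout.
Character 1: derived state 'present' in Theta only — an autapomorphy, so it tells us nothing about relationships among taxa.
Character 2: derived state 'present' in Delta and Eta only — synapomorphy for {Delta, Eta}.
Character 3 (derived state 'present') is shared by Delta, Eta, and Theta — a synapomorphy uniting that clade.
Most parsimonious ingroup topology: (((Eta,Delta),Theta),Beta).
Eta and Delta share a more recent common ancestor with each other than either does with Theta, so Theta is the least closely related of the three.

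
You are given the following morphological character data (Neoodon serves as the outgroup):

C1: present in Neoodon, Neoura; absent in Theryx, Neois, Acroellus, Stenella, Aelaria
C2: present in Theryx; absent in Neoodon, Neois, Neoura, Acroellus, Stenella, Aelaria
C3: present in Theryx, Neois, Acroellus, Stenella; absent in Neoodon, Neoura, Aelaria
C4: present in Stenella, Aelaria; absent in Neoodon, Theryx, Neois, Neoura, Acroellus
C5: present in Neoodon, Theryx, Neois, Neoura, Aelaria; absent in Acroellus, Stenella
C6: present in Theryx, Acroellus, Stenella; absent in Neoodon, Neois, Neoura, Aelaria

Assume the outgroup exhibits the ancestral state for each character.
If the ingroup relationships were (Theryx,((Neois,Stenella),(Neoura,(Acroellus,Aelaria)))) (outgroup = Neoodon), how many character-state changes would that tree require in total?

Map each character onto (Theryx,((Neois,Stenella),(Neoura,(Acroellus,Aelaria)))) (rooted by Neoodon) and count the minimum state changes it requires (Fitch parsimony):
C1: 2; C2: 1; C3: 3; C4: 2; C5: 2; C6: 3.
Total tree length = 13.

13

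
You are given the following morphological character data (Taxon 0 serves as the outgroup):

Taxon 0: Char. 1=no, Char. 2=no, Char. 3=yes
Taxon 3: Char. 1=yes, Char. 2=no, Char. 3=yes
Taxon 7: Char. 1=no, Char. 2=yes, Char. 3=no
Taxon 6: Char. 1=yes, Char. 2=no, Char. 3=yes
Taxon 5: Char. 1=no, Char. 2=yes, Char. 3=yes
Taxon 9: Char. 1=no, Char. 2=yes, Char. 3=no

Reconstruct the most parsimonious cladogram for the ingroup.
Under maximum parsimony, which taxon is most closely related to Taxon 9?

Taxon 7

Character polarity is set by the outgroup: the derived state is whichever differs from the outgroup's state, so for Char. 3 the derived state is 'no', and for the remaining characters it is 'yes'.
Char. 1 (derived state 'yes') is shared by Taxon 3 and Taxon 6 — a synapomorphy uniting that clade.
Char. 2 (derived state 'yes') is shared by Taxon 5, Taxon 7, and Taxon 9 — a synapomorphy uniting that clade.
Char. 3: derived state 'no' in Taxon 7 and Taxon 9 only — synapomorphy for {Taxon 7, Taxon 9}.
Most parsimonious ingroup topology: ((Taxon 3,Taxon 6),((Taxon 7,Taxon 9),Taxon 5)).
Taxon 9 and Taxon 7 form a cherry on this tree, so they are sister taxa.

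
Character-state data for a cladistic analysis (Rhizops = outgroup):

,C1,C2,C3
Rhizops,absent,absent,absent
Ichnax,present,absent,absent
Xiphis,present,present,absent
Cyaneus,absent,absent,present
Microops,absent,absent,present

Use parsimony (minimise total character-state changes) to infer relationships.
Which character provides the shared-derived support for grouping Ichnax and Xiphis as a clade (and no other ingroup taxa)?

C1

The outgroup has state 'absent' for every character, so 'present' is the derived state throughout.
C1 (derived state 'present') is shared by Ichnax and Xiphis — a synapomorphy uniting that clade.
C2 (derived state 'present') is unique to Xiphis (autapomorphy; uninformative for grouping).
C3: derived state 'present' in Cyaneus and Microops only — synapomorphy for {Cyaneus, Microops}.
Most parsimonious ingroup topology: ((Ichnax,Xiphis),(Cyaneus,Microops)).
The clade {Ichnax, Xiphis} is supported by C1: its derived state 'present' occurs in exactly those taxa and in no other taxon (including the outgroup).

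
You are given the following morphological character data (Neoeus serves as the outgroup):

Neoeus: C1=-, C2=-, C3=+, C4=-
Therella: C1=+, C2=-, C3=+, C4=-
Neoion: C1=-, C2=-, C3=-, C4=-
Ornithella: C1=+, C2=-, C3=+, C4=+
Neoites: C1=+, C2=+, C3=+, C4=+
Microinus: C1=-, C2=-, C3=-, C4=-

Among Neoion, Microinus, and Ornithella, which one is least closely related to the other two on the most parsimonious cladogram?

Ornithella

Character polarity is set by the outgroup: the derived state is whichever differs from the outgroup's state, so for C3 the derived state is '-', and for the remaining characters it is '+'.
C1: derived state '+' in Neoites, Ornithella, and Therella only — synapomorphy for {Neoites, Ornithella, Therella}.
C2: derived state '+' in Neoites only — an autapomorphy, so it tells us nothing about relationships among taxa.
C3: derived state '-' in Microinus and Neoion only — synapomorphy for {Microinus, Neoion}.
C4: derived state '+' in Neoites and Ornithella only — synapomorphy for {Neoites, Ornithella}.
Most parsimonious ingroup topology: ((Therella,(Ornithella,Neoites)),(Neoion,Microinus)).
Microinus and Neoion share a more recent common ancestor with each other than either does with Ornithella, so Ornithella is the least closely related of the three.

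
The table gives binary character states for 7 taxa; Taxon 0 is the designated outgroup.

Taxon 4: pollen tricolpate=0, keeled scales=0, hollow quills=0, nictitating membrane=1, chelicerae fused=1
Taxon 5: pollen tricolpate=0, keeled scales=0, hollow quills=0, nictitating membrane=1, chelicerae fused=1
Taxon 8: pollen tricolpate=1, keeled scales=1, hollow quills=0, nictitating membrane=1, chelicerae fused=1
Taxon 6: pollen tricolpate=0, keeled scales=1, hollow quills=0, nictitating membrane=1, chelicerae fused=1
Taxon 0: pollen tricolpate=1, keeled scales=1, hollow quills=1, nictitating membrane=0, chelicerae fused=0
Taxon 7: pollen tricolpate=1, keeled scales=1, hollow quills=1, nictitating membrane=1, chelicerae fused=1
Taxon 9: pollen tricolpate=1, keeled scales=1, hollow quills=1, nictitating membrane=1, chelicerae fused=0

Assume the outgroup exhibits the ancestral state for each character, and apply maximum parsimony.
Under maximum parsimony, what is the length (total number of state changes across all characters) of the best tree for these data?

Character polarity is set by the outgroup: the derived state is whichever differs from the outgroup's state, so for pollen tricolpate, keeled scales, hollow quills the derived state is '0', and for the remaining characters it is '1'.
pollen tricolpate (derived state '0') is shared by Taxon 4, Taxon 5, and Taxon 6 — a synapomorphy uniting that clade.
Only Taxon 4 and Taxon 5 show the derived state '0' for keeled scales, supporting them as a clade.
hollow quills (derived state '0') is shared by Taxon 4, Taxon 5, Taxon 6, and Taxon 8 — a synapomorphy uniting that clade.
All ingroup taxa share the derived state '1' for nictitating membrane; it defines the ingroup but does not resolve relationships within it.
chelicerae fused (derived state '1') is shared by Taxon 4, Taxon 5, Taxon 6, Taxon 7, and Taxon 8 — a synapomorphy uniting that clade.
Most parsimonious ingroup topology: ((Taxon 7,((Taxon 6,(Taxon 5,Taxon 4)),Taxon 8)),Taxon 9).
Changes per character on this tree: pollen tricolpate: 1; keeled scales: 1; hollow quills: 1; nictitating membrane: 1; chelicerae fused: 1.
Total = 5.

5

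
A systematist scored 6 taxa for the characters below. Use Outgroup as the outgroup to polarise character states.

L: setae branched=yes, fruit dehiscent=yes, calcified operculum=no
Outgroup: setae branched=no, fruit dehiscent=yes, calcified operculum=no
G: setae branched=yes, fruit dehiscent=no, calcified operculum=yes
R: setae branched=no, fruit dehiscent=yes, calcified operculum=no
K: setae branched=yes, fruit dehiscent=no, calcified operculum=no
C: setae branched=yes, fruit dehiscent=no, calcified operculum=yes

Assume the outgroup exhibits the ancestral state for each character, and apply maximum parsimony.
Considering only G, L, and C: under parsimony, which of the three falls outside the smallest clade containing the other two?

Character polarity is set by the outgroup: the derived state is whichever differs from the outgroup's state, so for fruit dehiscent the derived state is 'no', and for the remaining characters it is 'yes'.
setae branched: derived state 'yes' in C, G, K, and L only — synapomorphy for {C, G, K, L}.
fruit dehiscent: derived state 'no' in C, G, and K only — synapomorphy for {C, G, K}.
Only C and G show the derived state 'yes' for calcified operculum, supporting them as a clade.
Most parsimonious ingroup topology: ((((G,C),K),L),R).
G and C share a more recent common ancestor with each other than either does with L, so L is the least closely related of the three.

L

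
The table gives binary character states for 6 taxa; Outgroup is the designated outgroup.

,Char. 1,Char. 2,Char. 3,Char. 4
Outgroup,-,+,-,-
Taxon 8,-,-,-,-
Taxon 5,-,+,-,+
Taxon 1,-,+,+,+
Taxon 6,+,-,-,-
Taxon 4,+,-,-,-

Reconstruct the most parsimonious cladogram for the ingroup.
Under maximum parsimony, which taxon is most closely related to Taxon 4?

Character polarity is set by the outgroup: the derived state is whichever differs from the outgroup's state, so for Char. 2 the derived state is '-', and for the remaining characters it is '+'.
Char. 1: derived state '+' in Taxon 4 and Taxon 6 only — synapomorphy for {Taxon 4, Taxon 6}.
Char. 2: derived state '-' in Taxon 4, Taxon 6, and Taxon 8 only — synapomorphy for {Taxon 4, Taxon 6, Taxon 8}.
Char. 3: derived state '+' in Taxon 1 only — an autapomorphy, so it tells us nothing about relationships among taxa.
Char. 4: derived state '+' in Taxon 1 and Taxon 5 only — synapomorphy for {Taxon 1, Taxon 5}.
Most parsimonious ingroup topology: ((Taxon 8,(Taxon 6,Taxon 4)),(Taxon 5,Taxon 1)).
Taxon 4 and Taxon 6 form a cherry on this tree, so they are sister taxa.

Taxon 6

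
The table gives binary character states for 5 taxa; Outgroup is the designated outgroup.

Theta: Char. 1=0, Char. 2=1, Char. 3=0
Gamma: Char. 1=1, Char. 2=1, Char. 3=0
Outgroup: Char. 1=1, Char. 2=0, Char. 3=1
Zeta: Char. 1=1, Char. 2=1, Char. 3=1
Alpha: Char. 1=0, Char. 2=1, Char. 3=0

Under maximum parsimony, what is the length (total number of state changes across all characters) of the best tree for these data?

Character polarity is set by the outgroup: the derived state is whichever differs from the outgroup's state, so for Char. 1, Char. 3 the derived state is '0', and for the remaining characters it is '1'.
Char. 1 (derived state '0') is shared by Alpha and Theta — a synapomorphy uniting that clade.
Char. 2 (derived state '1') is shared by all ingroup taxa — unites the whole ingroup.
Only Alpha, Gamma, and Theta show the derived state '0' for Char. 3, supporting them as a clade.
Most parsimonious ingroup topology: ((Gamma,(Alpha,Theta)),Zeta).
Changes per character on this tree: Char. 1: 1; Char. 2: 1; Char. 3: 1.
Total = 3.

3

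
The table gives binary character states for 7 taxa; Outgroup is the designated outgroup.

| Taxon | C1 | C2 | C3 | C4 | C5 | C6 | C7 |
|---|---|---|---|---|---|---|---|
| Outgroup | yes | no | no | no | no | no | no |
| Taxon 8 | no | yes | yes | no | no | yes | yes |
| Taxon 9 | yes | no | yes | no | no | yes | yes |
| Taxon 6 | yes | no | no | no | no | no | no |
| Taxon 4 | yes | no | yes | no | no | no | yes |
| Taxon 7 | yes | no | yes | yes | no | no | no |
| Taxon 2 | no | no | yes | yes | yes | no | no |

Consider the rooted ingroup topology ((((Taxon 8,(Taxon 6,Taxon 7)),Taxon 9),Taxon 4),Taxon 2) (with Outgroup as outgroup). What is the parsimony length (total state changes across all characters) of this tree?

Map each character onto ((((Taxon 8,(Taxon 6,Taxon 7)),Taxon 9),Taxon 4),Taxon 2) (rooted by Outgroup) and count the minimum state changes it requires (Fitch parsimony):
C1: 2; C2: 1; C3: 2; C4: 2; C5: 1; C6: 2; C7: 2.
Total tree length = 12.

12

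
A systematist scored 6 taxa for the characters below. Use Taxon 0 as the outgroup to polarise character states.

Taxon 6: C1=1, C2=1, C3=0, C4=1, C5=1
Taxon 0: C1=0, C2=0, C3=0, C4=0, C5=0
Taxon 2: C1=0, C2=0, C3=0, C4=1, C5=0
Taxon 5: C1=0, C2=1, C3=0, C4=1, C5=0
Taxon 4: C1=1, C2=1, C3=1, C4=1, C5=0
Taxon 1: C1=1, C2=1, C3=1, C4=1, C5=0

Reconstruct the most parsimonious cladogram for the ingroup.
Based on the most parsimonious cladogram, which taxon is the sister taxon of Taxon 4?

Taxon 1

The outgroup has state '0' for every character, so '1' is the derived state throughout.
C1: derived state '1' in Taxon 1, Taxon 4, and Taxon 6 only — synapomorphy for {Taxon 1, Taxon 4, Taxon 6}.
C2: derived state '1' in Taxon 1, Taxon 4, Taxon 5, and Taxon 6 only — synapomorphy for {Taxon 1, Taxon 4, Taxon 5, Taxon 6}.
C3: derived state '1' in Taxon 1 and Taxon 4 only — synapomorphy for {Taxon 1, Taxon 4}.
C4 (derived state '1') is shared by all ingroup taxa — unites the whole ingroup.
C5: derived state '1' in Taxon 6 only — an autapomorphy, so it tells us nothing about relationships among taxa.
Most parsimonious ingroup topology: ((((Taxon 1,Taxon 4),Taxon 6),Taxon 5),Taxon 2).
Taxon 4 and Taxon 1 form a cherry on this tree, so they are sister taxa.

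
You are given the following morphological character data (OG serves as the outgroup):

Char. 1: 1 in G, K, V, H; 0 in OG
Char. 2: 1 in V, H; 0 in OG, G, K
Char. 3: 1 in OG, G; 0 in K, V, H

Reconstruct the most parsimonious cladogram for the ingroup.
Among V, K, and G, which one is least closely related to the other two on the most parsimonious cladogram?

G

Character polarity is set by the outgroup: the derived state is whichever differs from the outgroup's state, so for Char. 3 the derived state is '0', and for the remaining characters it is '1'.
All ingroup taxa share the derived state '1' for Char. 1; it defines the ingroup but does not resolve relationships within it.
Char. 2: derived state '1' in H and V only — synapomorphy for {H, V}.
Only H, K, and V show the derived state '0' for Char. 3, supporting them as a clade.
Most parsimonious ingroup topology: ((K,(V,H)),G).
V and K share a more recent common ancestor with each other than either does with G, so G is the least closely related of the three.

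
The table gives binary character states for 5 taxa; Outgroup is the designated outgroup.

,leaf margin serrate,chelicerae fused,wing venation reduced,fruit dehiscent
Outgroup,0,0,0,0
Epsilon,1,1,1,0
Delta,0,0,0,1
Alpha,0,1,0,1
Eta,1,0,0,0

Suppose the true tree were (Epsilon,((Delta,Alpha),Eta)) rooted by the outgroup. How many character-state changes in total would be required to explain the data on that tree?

Map each character onto (Epsilon,((Delta,Alpha),Eta)) (rooted by Outgroup) and count the minimum state changes it requires (Fitch parsimony):
leaf margin serrate: 2; chelicerae fused: 2; wing venation reduced: 1; fruit dehiscent: 1.
Total tree length = 6.

6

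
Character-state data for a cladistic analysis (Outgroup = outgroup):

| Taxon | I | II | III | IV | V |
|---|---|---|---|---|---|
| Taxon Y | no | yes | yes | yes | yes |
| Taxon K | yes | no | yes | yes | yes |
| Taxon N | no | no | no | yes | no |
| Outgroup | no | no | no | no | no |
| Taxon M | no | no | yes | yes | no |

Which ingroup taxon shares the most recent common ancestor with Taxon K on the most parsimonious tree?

Taxon Y

The outgroup has state 'no' for every character, so 'yes' is the derived state throughout.
I (derived state 'yes') is unique to Taxon K (autapomorphy; uninformative for grouping).
II (derived state 'yes') is unique to Taxon Y (autapomorphy; uninformative for grouping).
Only Taxon K, Taxon M, and Taxon Y show the derived state 'yes' for III, supporting them as a clade.
All ingroup taxa share the derived state 'yes' for IV; it defines the ingroup but does not resolve relationships within it.
V: derived state 'yes' in Taxon K and Taxon Y only — synapomorphy for {Taxon K, Taxon Y}.
Most parsimonious ingroup topology: ((Taxon M,(Taxon K,Taxon Y)),Taxon N).
Taxon K and Taxon Y form a cherry on this tree, so they are sister taxa.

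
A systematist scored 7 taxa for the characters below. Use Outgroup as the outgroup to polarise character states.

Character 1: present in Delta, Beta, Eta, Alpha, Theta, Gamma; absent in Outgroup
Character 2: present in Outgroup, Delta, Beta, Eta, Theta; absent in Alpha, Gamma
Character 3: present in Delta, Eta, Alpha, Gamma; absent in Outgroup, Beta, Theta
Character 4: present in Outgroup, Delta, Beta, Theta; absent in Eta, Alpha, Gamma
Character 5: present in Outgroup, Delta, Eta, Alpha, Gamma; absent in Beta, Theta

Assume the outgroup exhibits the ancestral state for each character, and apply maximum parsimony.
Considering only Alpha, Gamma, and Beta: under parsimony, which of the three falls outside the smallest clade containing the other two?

Character polarity is set by the outgroup: the derived state is whichever differs from the outgroup's state, so for Character 2, Character 4, Character 5 the derived state is 'absent', and for the remaining characters it is 'present'.
All ingroup taxa share the derived state 'present' for Character 1; it defines the ingroup but does not resolve relationships within it.
Character 2: derived state 'absent' in Alpha and Gamma only — synapomorphy for {Alpha, Gamma}.
Character 3 (derived state 'present') is shared by Alpha, Delta, Eta, and Gamma — a synapomorphy uniting that clade.
Character 4: derived state 'absent' in Alpha, Eta, and Gamma only — synapomorphy for {Alpha, Eta, Gamma}.
Character 5: derived state 'absent' in Beta and Theta only — synapomorphy for {Beta, Theta}.
Most parsimonious ingroup topology: ((Delta,(Eta,(Alpha,Gamma))),(Beta,Theta)).
Alpha and Gamma share a more recent common ancestor with each other than either does with Beta, so Beta is the least closely related of the three.

Beta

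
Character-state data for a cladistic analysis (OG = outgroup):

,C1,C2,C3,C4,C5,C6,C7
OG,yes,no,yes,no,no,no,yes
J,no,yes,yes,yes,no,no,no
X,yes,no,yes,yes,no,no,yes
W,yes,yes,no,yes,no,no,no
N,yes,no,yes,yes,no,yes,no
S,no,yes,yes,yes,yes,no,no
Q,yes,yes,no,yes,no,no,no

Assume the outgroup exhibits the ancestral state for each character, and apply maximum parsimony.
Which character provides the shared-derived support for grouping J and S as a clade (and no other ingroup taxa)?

C1

Character polarity is set by the outgroup: the derived state is whichever differs from the outgroup's state, so for C1, C3, C7 the derived state is 'no', and for the remaining characters it is 'yes'.
C1: derived state 'no' in J and S only — synapomorphy for {J, S}.
Only J, Q, S, and W show the derived state 'yes' for C2, supporting them as a clade.
C3: derived state 'no' in Q and W only — synapomorphy for {Q, W}.
All ingroup taxa share the derived state 'yes' for C4; it defines the ingroup but does not resolve relationships within it.
C5: derived state 'yes' in S only — an autapomorphy, so it tells us nothing about relationships among taxa.
C6 (derived state 'yes') is unique to N (autapomorphy; uninformative for grouping).
C7: derived state 'no' in J, N, Q, S, and W only — synapomorphy for {J, N, Q, S, W}.
Most parsimonious ingroup topology: ((((J,S),(W,Q)),N),X).
The clade {J, S} is supported by C1: its derived state 'no' occurs in exactly those taxa and in no other taxon (including the outgroup).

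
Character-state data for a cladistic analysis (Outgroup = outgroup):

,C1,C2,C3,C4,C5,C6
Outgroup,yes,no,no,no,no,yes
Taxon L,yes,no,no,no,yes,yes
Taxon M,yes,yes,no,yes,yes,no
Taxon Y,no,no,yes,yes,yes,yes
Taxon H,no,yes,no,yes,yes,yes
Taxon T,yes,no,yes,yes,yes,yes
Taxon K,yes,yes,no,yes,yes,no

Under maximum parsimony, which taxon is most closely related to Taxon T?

Character polarity is set by the outgroup: the derived state is whichever differs from the outgroup's state, so for C1, C6 the derived state is 'no', and for the remaining characters it is 'yes'.
C1 (state 'no') occurs in Taxon H and Taxon Y but conflicts with the nesting implied by the other characters — most parsimoniously interpreted as homoplasy.
C2 (derived state 'yes') is shared by Taxon H, Taxon K, and Taxon M — a synapomorphy uniting that clade.
C3: derived state 'yes' in Taxon T and Taxon Y only — synapomorphy for {Taxon T, Taxon Y}.
Only Taxon H, Taxon K, Taxon M, Taxon T, and Taxon Y show the derived state 'yes' for C4, supporting them as a clade.
C5 (derived state 'yes') is shared by all ingroup taxa — unites the whole ingroup.
C6 (derived state 'no') is shared by Taxon K and Taxon M — a synapomorphy uniting that clade.
Most parsimonious ingroup topology: (Taxon L,(((Taxon M,Taxon K),Taxon H),(Taxon Y,Taxon T))).
Taxon T and Taxon Y form a cherry on this tree, so they are sister taxa.

Taxon Y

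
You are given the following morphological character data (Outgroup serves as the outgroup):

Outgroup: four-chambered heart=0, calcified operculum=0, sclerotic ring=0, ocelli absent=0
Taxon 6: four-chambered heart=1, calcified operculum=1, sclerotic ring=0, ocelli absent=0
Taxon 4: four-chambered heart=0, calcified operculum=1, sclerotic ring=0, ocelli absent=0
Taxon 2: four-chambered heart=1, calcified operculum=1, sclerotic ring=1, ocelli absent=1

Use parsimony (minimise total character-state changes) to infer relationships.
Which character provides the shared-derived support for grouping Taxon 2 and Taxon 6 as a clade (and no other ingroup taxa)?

The outgroup has state '0' for every character, so '1' is the derived state throughout.
Only Taxon 2 and Taxon 6 show the derived state '1' for four-chambered heart, supporting them as a clade.
All ingroup taxa share the derived state '1' for calcified operculum; it defines the ingroup but does not resolve relationships within it.
sclerotic ring: derived state '1' in Taxon 2 only — an autapomorphy, so it tells us nothing about relationships among taxa.
ocelli absent (derived state '1') is unique to Taxon 2 (autapomorphy; uninformative for grouping).
Most parsimonious ingroup topology: ((Taxon 6,Taxon 2),Taxon 4).
The clade {Taxon 2, Taxon 6} is supported by four-chambered heart: its derived state '1' occurs in exactly those taxa and in no other taxon (including the outgroup).

four-chambered heart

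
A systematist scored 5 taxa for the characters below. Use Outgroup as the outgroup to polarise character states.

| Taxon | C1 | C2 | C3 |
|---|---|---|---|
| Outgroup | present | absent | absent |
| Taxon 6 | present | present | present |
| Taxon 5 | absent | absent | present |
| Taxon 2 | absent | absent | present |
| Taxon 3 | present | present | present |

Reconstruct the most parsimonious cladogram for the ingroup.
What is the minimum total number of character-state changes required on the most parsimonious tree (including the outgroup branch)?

3

Character polarity is set by the outgroup: the derived state is whichever differs from the outgroup's state, so for C1 the derived state is 'absent', and for the remaining characters it is 'present'.
Only Taxon 2 and Taxon 5 show the derived state 'absent' for C1, supporting them as a clade.
C2 (derived state 'present') is shared by Taxon 3 and Taxon 6 — a synapomorphy uniting that clade.
All ingroup taxa share the derived state 'present' for C3; it defines the ingroup but does not resolve relationships within it.
Most parsimonious ingroup topology: ((Taxon 6,Taxon 3),(Taxon 5,Taxon 2)).
Changes per character on this tree: C1: 1; C2: 1; C3: 1.
Total = 3.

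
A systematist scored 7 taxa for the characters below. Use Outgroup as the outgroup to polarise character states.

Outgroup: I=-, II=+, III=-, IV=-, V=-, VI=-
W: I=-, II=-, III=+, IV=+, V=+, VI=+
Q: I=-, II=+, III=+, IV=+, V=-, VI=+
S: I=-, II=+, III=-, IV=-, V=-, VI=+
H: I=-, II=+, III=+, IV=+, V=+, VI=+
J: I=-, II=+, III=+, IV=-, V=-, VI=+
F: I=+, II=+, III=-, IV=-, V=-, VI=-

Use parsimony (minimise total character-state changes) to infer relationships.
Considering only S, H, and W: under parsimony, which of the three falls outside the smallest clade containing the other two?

S

Character polarity is set by the outgroup: the derived state is whichever differs from the outgroup's state, so for II the derived state is '-', and for the remaining characters it is '+'.
I (derived state '+') is unique to F (autapomorphy; uninformative for grouping).
II: derived state '-' in W only — an autapomorphy, so it tells us nothing about relationships among taxa.
Only H, J, Q, and W show the derived state '+' for III, supporting them as a clade.
IV: derived state '+' in H, Q, and W only — synapomorphy for {H, Q, W}.
V (derived state '+') is shared by H and W — a synapomorphy uniting that clade.
VI: derived state '+' in H, J, Q, S, and W only — synapomorphy for {H, J, Q, S, W}.
Most parsimonious ingroup topology: (((J,((H,W),Q)),S),F).
H and W share a more recent common ancestor with each other than either does with S, so S is the least closely related of the three.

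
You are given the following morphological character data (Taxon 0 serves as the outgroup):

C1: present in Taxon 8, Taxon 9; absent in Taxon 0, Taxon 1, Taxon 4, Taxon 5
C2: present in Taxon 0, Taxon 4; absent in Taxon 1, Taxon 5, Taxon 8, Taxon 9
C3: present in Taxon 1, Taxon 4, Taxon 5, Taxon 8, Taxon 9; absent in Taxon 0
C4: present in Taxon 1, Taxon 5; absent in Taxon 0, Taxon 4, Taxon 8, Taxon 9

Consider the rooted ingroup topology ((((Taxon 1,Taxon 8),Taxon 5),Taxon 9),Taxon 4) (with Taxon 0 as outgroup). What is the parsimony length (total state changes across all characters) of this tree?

Map each character onto ((((Taxon 1,Taxon 8),Taxon 5),Taxon 9),Taxon 4) (rooted by Taxon 0) and count the minimum state changes it requires (Fitch parsimony):
C1: 2; C2: 1; C3: 1; C4: 2.
Total tree length = 6.

6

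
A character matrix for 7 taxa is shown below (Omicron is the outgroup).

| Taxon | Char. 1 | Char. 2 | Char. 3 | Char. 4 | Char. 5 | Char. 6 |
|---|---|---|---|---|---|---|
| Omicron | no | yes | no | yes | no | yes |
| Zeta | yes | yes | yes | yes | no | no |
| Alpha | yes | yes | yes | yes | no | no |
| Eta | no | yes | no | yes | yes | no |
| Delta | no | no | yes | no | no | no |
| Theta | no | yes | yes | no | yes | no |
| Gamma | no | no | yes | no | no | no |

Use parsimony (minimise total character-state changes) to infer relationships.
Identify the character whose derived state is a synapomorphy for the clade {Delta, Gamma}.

Char. 2

Character polarity is set by the outgroup: the derived state is whichever differs from the outgroup's state, so for Char. 2, Char. 4, Char. 6 the derived state is 'no', and for the remaining characters it is 'yes'.
Char. 1: derived state 'yes' in Alpha and Zeta only — synapomorphy for {Alpha, Zeta}.
Char. 2: derived state 'no' in Delta and Gamma only — synapomorphy for {Delta, Gamma}.
Char. 3 (derived state 'yes') is shared by Alpha, Delta, Gamma, Theta, and Zeta — a synapomorphy uniting that clade.
Only Delta, Gamma, and Theta show the derived state 'no' for Char. 4, supporting them as a clade.
Char. 5 groups Eta and Theta, which is incompatible with the clades supported by the remaining characters; treating it as convergent (homoplasy) costs fewer steps than any alternative tree.
Char. 6 (derived state 'no') is shared by all ingroup taxa — unites the whole ingroup.
Most parsimonious ingroup topology: (((Zeta,Alpha),((Delta,Gamma),Theta)),Eta).
The clade {Delta, Gamma} is supported by Char. 2: its derived state 'no' occurs in exactly those taxa and in no other taxon (including the outgroup).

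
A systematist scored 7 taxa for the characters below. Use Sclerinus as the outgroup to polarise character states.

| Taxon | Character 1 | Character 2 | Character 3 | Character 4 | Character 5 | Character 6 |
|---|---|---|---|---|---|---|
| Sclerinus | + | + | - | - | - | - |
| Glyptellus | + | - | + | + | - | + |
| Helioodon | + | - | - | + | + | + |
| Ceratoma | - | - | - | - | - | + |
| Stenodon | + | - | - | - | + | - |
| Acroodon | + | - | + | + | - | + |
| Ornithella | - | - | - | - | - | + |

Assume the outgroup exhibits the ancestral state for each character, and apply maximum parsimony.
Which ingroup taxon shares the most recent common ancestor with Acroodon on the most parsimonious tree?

Character polarity is set by the outgroup: the derived state is whichever differs from the outgroup's state, so for Character 1, Character 2 the derived state is '-', and for the remaining characters it is '+'.
Only Ceratoma and Ornithella show the derived state '-' for Character 1, supporting them as a clade.
All ingroup taxa share the derived state '-' for Character 2; it defines the ingroup but does not resolve relationships within it.
Character 3: derived state '+' in Acroodon and Glyptellus only — synapomorphy for {Acroodon, Glyptellus}.
Character 4 (derived state '+') is shared by Acroodon, Glyptellus, and Helioodon — a synapomorphy uniting that clade.
Character 5 groups Helioodon and Stenodon, which is incompatible with the clades supported by the remaining characters; treating it as convergent (homoplasy) costs fewer steps than any alternative tree.
Character 6: derived state '+' in Acroodon, Ceratoma, Glyptellus, Helioodon, and Ornithella only — synapomorphy for {Acroodon, Ceratoma, Glyptellus, Helioodon, Ornithella}.
Most parsimonious ingroup topology: ((((Glyptellus,Acroodon),Helioodon),(Ceratoma,Ornithella)),Stenodon).
Acroodon and Glyptellus form a cherry on this tree, so they are sister taxa.

Glyptellus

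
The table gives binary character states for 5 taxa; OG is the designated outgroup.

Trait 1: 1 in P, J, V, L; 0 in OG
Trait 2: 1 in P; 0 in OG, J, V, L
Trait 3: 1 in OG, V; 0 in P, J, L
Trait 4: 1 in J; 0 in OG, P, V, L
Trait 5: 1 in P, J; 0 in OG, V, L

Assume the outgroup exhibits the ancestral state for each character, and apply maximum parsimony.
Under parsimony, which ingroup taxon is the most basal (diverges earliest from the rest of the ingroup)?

Character polarity is set by the outgroup: the derived state is whichever differs from the outgroup's state, so for Trait 3 the derived state is '0', and for the remaining characters it is '1'.
All ingroup taxa share the derived state '1' for Trait 1; it defines the ingroup but does not resolve relationships within it.
Trait 2: derived state '1' in P only — an autapomorphy, so it tells us nothing about relationships among taxa.
Only J, L, and P show the derived state '0' for Trait 3, supporting them as a clade.
Trait 4: derived state '1' in J only — an autapomorphy, so it tells us nothing about relationships among taxa.
Only J and P show the derived state '1' for Trait 5, supporting them as a clade.
Most parsimonious ingroup topology: (((P,J),L),V).
V is sister to the clade containing all other ingroup taxa, so it is the earliest-diverging (most basal) ingroup lineage.

V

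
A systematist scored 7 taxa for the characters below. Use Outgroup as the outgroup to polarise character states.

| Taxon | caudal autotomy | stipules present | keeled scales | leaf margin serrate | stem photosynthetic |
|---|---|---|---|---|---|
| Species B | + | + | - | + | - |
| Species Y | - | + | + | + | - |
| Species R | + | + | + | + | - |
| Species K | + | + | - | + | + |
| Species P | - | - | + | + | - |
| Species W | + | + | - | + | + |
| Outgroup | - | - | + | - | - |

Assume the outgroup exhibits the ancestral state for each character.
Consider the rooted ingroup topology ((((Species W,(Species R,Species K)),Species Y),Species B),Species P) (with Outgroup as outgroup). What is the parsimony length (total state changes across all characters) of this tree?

Map each character onto ((((Species W,(Species R,Species K)),Species Y),Species B),Species P) (rooted by Outgroup) and count the minimum state changes it requires (Fitch parsimony):
caudal autotomy: 2; stipules present: 1; keeled scales: 3; leaf margin serrate: 1; stem photosynthetic: 2.
Total tree length = 9.

9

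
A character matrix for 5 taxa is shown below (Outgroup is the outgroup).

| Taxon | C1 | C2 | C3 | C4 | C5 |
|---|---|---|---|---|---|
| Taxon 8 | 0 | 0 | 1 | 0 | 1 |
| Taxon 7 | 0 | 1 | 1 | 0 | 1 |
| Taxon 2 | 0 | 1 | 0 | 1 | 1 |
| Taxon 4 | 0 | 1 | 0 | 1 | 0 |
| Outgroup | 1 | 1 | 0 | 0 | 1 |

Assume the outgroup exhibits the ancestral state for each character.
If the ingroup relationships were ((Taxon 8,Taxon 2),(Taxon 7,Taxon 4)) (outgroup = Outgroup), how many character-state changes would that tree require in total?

7

Map each character onto ((Taxon 8,Taxon 2),(Taxon 7,Taxon 4)) (rooted by Outgroup) and count the minimum state changes it requires (Fitch parsimony):
C1: 1; C2: 1; C3: 2; C4: 2; C5: 1.
Total tree length = 7.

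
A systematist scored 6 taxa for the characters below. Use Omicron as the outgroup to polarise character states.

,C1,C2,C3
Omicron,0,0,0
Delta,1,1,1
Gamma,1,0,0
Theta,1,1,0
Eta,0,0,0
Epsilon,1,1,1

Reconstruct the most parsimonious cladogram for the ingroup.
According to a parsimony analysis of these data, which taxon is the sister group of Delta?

The outgroup has state '0' for every character, so '1' is the derived state throughout.
C1: derived state '1' in Delta, Epsilon, Gamma, and Theta only — synapomorphy for {Delta, Epsilon, Gamma, Theta}.
Only Delta, Epsilon, and Theta show the derived state '1' for C2, supporting them as a clade.
Only Delta and Epsilon show the derived state '1' for C3, supporting them as a clade.
Most parsimonious ingroup topology: ((((Delta,Epsilon),Theta),Gamma),Eta).
Delta and Epsilon form a cherry on this tree, so they are sister taxa.

Epsilon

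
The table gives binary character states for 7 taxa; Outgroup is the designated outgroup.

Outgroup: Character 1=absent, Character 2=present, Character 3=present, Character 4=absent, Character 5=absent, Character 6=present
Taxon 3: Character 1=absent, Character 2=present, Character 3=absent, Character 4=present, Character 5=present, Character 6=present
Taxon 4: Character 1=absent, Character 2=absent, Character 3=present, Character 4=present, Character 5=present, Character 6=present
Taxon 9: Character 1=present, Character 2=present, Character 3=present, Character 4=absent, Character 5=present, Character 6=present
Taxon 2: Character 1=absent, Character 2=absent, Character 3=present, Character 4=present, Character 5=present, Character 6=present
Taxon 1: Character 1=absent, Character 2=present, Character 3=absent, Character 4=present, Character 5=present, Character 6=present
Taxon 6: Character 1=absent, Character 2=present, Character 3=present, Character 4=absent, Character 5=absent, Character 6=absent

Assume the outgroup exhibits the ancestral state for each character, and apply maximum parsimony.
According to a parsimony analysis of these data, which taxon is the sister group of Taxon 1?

Taxon 3

Character polarity is set by the outgroup: the derived state is whichever differs from the outgroup's state, so for Character 2, Character 3, Character 6 the derived state is 'absent', and for the remaining characters it is 'present'.
Character 1 (derived state 'present') is unique to Taxon 9 (autapomorphy; uninformative for grouping).
Character 2: derived state 'absent' in Taxon 2 and Taxon 4 only — synapomorphy for {Taxon 2, Taxon 4}.
Character 3: derived state 'absent' in Taxon 1 and Taxon 3 only — synapomorphy for {Taxon 1, Taxon 3}.
Character 4 (derived state 'present') is shared by Taxon 1, Taxon 2, Taxon 3, and Taxon 4 — a synapomorphy uniting that clade.
Only Taxon 1, Taxon 2, Taxon 3, Taxon 4, and Taxon 9 show the derived state 'present' for Character 5, supporting them as a clade.
Character 6: derived state 'absent' in Taxon 6 only — an autapomorphy, so it tells us nothing about relationships among taxa.
Most parsimonious ingroup topology: ((((Taxon 3,Taxon 1),(Taxon 4,Taxon 2)),Taxon 9),Taxon 6).
Taxon 1 and Taxon 3 form a cherry on this tree, so they are sister taxa.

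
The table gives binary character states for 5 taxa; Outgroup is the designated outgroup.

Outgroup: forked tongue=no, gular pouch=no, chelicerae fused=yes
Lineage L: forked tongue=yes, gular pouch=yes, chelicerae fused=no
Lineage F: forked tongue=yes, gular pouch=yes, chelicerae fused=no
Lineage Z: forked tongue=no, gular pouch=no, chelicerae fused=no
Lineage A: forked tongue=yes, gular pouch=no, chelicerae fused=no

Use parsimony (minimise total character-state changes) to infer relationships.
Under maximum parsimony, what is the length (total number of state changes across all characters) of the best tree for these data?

3

Character polarity is set by the outgroup: the derived state is whichever differs from the outgroup's state, so for chelicerae fused the derived state is 'no', and for the remaining characters it is 'yes'.
forked tongue (derived state 'yes') is shared by Lineage A, Lineage F, and Lineage L — a synapomorphy uniting that clade.
Only Lineage F and Lineage L show the derived state 'yes' for gular pouch, supporting them as a clade.
chelicerae fused (derived state 'no') is shared by all ingroup taxa — unites the whole ingroup.
Most parsimonious ingroup topology: (((Lineage L,Lineage F),Lineage A),Lineage Z).
Changes per character on this tree: forked tongue: 1; gular pouch: 1; chelicerae fused: 1.
Total = 3.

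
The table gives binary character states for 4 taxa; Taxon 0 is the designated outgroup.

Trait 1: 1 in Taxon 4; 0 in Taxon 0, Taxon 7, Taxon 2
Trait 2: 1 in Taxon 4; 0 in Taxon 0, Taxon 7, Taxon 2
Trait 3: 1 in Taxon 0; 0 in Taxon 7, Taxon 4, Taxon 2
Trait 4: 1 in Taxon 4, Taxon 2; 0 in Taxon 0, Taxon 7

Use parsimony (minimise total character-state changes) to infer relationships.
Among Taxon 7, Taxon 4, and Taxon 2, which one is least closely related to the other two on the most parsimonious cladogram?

Character polarity is set by the outgroup: the derived state is whichever differs from the outgroup's state, so for Trait 3 the derived state is '0', and for the remaining characters it is '1'.
Trait 1: derived state '1' in Taxon 4 only — an autapomorphy, so it tells us nothing about relationships among taxa.
Trait 2 (derived state '1') is unique to Taxon 4 (autapomorphy; uninformative for grouping).
Trait 3 (derived state '0') is shared by all ingroup taxa — unites the whole ingroup.
Trait 4: derived state '1' in Taxon 2 and Taxon 4 only — synapomorphy for {Taxon 2, Taxon 4}.
Most parsimonious ingroup topology: (Taxon 7,(Taxon 4,Taxon 2)).
Taxon 2 and Taxon 4 share a more recent common ancestor with each other than either does with Taxon 7, so Taxon 7 is the least closely related of the three.

Taxon 7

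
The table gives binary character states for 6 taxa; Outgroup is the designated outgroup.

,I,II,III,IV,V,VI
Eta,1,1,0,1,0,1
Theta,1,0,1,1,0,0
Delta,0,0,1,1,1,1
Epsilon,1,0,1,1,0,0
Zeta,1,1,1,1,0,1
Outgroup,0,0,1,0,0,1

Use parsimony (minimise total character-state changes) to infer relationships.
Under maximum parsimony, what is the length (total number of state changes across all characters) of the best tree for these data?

6

Character polarity is set by the outgroup: the derived state is whichever differs from the outgroup's state, so for III, VI the derived state is '0', and for the remaining characters it is '1'.
I: derived state '1' in Epsilon, Eta, Theta, and Zeta only — synapomorphy for {Epsilon, Eta, Theta, Zeta}.
II (derived state '1') is shared by Eta and Zeta — a synapomorphy uniting that clade.
III: derived state '0' in Eta only — an autapomorphy, so it tells us nothing about relationships among taxa.
All ingroup taxa share the derived state '1' for IV; it defines the ingroup but does not resolve relationships within it.
V (derived state '1') is unique to Delta (autapomorphy; uninformative for grouping).
VI (derived state '0') is shared by Epsilon and Theta — a synapomorphy uniting that clade.
Most parsimonious ingroup topology: (((Eta,Zeta),(Theta,Epsilon)),Delta).
Changes per character on this tree: I: 1; II: 1; III: 1; IV: 1; V: 1; VI: 1.
Total = 6.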